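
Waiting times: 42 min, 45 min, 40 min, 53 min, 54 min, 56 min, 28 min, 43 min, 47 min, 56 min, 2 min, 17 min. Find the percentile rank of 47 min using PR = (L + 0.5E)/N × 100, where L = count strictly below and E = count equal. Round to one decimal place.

62.5

N = 12.
Strictly below 47: 7. Equal to 47: 1.
PR = (7 + 0.5·1)/12 × 100 = 62.5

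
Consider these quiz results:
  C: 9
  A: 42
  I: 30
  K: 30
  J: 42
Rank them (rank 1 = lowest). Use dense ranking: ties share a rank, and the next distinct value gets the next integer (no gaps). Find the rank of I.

Sorted (ascending): 9, 30, 30, 42, 42
The 2 values of 30 share dense rank 2.
The 2 values of 42 share dense rank 3.
Remaining distinct values take the next consecutive integers.
I has value 30 → rank 2.

2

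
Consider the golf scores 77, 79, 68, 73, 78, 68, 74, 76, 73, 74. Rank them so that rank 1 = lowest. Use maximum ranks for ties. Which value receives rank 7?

76

Sorted (ascending): 68, 68, 73, 73, 74, 74, 76, 77, 78, 79
The 2 values of 68 occupy positions 1–2 → each gets rank 2.
The 2 values of 73 occupy positions 3–4 → each gets rank 4.
The 2 values of 74 occupy positions 5–6 → each gets rank 6.
Rank 7 → value 76.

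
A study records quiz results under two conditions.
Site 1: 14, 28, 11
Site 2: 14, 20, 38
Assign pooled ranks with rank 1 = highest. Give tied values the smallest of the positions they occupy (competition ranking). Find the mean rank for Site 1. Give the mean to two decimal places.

Sorted (descending): 38, 28, 20, 14, 14, 11
The 2 values of 14 occupy positions 4–5 → each gets rank 4.
Site 1 values → pooled ranks: 14→4, 28→2, 11→6
Mean rank = (4 + 2 + 6) / 3 = 4.00

4.00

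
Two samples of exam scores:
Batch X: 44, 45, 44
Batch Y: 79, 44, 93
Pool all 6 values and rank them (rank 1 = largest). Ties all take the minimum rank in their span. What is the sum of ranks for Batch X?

11

Sorted (descending): 93, 79, 45, 44, 44, 44
The 3 values of 44 occupy positions 4–6 → each gets rank 4.
Batch X values → pooled ranks: 44→4, 45→3, 44→4
Rank sum = 4 + 3 + 4 = 11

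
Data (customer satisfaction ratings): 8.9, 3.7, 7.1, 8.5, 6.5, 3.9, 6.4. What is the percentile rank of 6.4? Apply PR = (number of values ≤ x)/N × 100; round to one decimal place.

N = 7.
Strictly below 6.4: 2. Equal to 6.4: 1.
PR = 3/7 × 100 = 42.9

42.9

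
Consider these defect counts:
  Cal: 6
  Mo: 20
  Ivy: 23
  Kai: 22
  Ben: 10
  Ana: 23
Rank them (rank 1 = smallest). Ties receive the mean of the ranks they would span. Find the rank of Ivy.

5.5

Sorted (ascending): 6, 10, 20, 22, 23, 23
The 2 values of 23 occupy positions 5–6 → average rank (5+6)/2 = 5.5.
Ivy has value 23 → rank 5.5.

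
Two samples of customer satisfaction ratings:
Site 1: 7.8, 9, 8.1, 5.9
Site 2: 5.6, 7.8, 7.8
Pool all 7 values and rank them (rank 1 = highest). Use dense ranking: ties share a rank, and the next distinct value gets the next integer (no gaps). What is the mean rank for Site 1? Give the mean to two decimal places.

2.50

Sorted (descending): 9, 8.1, 7.8, 7.8, 7.8, 5.9, 5.6
The 3 values of 7.8 share dense rank 3.
Remaining distinct values take the next consecutive integers.
Site 1 values → pooled ranks: 7.8→3, 9→1, 8.1→2, 5.9→4
Mean rank = (3 + 1 + 2 + 4) / 4 = 2.50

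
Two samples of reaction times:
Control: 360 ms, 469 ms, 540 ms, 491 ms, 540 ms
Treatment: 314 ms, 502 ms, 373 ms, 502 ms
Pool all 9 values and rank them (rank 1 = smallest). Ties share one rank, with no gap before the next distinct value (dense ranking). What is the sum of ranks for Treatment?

16

Sorted (ascending): 314, 360, 373, 469, 491, 502, 502, 540, 540
The 2 values of 502 share dense rank 6.
The 2 values of 540 share dense rank 7.
Remaining distinct values take the next consecutive integers.
Treatment values → pooled ranks: 314→1, 502→6, 373→3, 502→6
Rank sum = 1 + 6 + 3 + 6 = 16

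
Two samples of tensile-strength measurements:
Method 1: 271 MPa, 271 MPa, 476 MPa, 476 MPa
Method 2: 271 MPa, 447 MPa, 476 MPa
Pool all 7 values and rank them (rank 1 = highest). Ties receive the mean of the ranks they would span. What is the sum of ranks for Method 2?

12

Sorted (descending): 476, 476, 476, 447, 271, 271, 271
The 3 values of 476 occupy positions 1–3 → average rank 2.
The 3 values of 271 occupy positions 5–7 → average rank 6.
Method 2 values → pooled ranks: 271→6, 447→4, 476→2
Rank sum = 6 + 4 + 2 = 12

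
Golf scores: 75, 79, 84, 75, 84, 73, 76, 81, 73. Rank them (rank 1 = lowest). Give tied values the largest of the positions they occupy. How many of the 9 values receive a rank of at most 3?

2

Sorted (ascending): 73, 73, 75, 75, 76, 79, 81, 84, 84
The 2 values of 73 occupy positions 1–2 → each gets rank 2.
The 2 values of 75 occupy positions 3–4 → each gets rank 4.
The 2 values of 84 occupy positions 8–9 → each gets rank 9.
Ranks ≤ 3: {2, 2} → 2 values.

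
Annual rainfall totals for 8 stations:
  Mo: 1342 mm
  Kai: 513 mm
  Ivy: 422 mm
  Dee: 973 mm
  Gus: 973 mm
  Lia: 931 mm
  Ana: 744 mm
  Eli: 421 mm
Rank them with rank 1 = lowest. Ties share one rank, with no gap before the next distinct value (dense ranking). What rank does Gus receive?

Sorted (ascending): 421, 422, 513, 744, 931, 973, 973, 1342
The 2 values of 973 share dense rank 6.
Remaining distinct values take the next consecutive integers.
Gus has value 973 mm → rank 6.

6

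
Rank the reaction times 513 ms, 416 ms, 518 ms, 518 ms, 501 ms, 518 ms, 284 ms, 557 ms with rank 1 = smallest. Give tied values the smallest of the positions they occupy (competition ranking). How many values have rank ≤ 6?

Sorted (ascending): 284, 416, 501, 513, 518, 518, 518, 557
The 3 values of 518 occupy positions 5–7 → each gets rank 5.
Ranks ≤ 6: {1, 2, 3, 4, 5, 5, 5} → 7 values.

7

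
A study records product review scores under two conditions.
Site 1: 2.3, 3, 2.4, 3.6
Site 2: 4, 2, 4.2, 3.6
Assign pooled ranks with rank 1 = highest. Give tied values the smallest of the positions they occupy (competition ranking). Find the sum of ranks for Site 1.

Sorted (descending): 4.2, 4, 3.6, 3.6, 3, 2.4, 2.3, 2
The 2 values of 3.6 occupy positions 3–4 → each gets rank 3.
Site 1 values → pooled ranks: 2.3→7, 3→5, 2.4→6, 3.6→3
Rank sum = 7 + 5 + 6 + 3 = 21

21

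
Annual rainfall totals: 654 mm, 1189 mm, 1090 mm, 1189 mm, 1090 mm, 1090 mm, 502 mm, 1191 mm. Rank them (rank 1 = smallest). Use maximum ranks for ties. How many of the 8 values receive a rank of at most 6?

Sorted (ascending): 502, 654, 1090, 1090, 1090, 1189, 1189, 1191
The 3 values of 1090 occupy positions 3–5 → each gets rank 5.
The 2 values of 1189 occupy positions 6–7 → each gets rank 7.
Ranks ≤ 6: {1, 2, 5, 5, 5} → 5 values.

5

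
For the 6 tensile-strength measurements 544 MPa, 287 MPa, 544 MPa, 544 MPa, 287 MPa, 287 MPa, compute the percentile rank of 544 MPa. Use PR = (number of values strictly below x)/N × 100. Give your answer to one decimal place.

50.0

N = 6.
Strictly below 544: 3. Equal to 544: 3.
PR = 3/6 × 100 = 50.0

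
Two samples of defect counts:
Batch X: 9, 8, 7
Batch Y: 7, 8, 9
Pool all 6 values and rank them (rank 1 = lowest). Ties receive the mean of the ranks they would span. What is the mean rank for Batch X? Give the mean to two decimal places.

3.50

Sorted (ascending): 7, 7, 8, 8, 9, 9
The 2 values of 7 occupy positions 1–2 → average rank (1+2)/2 = 1.5.
The 2 values of 8 occupy positions 3–4 → average rank (3+4)/2 = 3.5.
The 2 values of 9 occupy positions 5–6 → average rank (5+6)/2 = 5.5.
Batch X values → pooled ranks: 9→5.5, 8→3.5, 7→1.5
Mean rank = (5.5 + 3.5 + 1.5) / 3 = 3.50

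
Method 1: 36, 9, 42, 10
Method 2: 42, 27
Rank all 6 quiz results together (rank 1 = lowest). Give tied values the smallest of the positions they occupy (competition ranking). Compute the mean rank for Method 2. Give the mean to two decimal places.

Sorted (ascending): 9, 10, 27, 36, 42, 42
The 2 values of 42 occupy positions 5–6 → each gets rank 5.
Method 2 values → pooled ranks: 42→5, 27→3
Mean rank = (5 + 3) / 2 = 4.00

4.00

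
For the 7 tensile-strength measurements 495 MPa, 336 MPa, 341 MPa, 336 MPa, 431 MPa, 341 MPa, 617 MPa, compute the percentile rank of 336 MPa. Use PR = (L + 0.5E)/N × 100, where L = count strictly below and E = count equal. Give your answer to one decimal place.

14.3

N = 7.
Strictly below 336: 0. Equal to 336: 2.
PR = (0 + 0.5·2)/7 × 100 = 14.3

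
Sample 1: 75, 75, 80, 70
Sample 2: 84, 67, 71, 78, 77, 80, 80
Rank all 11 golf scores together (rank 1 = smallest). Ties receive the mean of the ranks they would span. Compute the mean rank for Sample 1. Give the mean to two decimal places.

5.00

Sorted (ascending): 67, 70, 71, 75, 75, 77, 78, 80, 80, 80, 84
The 2 values of 75 occupy positions 4–5 → average rank (4+5)/2 = 4.5.
The 3 values of 80 occupy positions 8–10 → average rank 9.
Sample 1 values → pooled ranks: 75→4.5, 75→4.5, 80→9, 70→2
Mean rank = (4.5 + 4.5 + 9 + 2) / 4 = 5.00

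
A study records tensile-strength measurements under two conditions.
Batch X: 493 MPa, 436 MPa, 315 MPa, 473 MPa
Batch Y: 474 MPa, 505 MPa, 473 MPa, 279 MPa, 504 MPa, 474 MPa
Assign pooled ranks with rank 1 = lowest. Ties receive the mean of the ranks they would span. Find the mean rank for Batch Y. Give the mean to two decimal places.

Sorted (ascending): 279, 315, 436, 473, 473, 474, 474, 493, 504, 505
The 2 values of 473 occupy positions 4–5 → average rank (4+5)/2 = 4.5.
The 2 values of 474 occupy positions 6–7 → average rank (6+7)/2 = 6.5.
Batch Y values → pooled ranks: 474→6.5, 505→10, 473→4.5, 279→1, 504→9, 474→6.5
Mean rank = (6.5 + 10 + 4.5 + 1 + 9 + 6.5) / 6 = 6.25

6.25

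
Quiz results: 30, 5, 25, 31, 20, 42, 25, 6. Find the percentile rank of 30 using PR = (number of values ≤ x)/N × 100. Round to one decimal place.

N = 8.
Strictly below 30: 5. Equal to 30: 1.
PR = 6/8 × 100 = 75.0

75.0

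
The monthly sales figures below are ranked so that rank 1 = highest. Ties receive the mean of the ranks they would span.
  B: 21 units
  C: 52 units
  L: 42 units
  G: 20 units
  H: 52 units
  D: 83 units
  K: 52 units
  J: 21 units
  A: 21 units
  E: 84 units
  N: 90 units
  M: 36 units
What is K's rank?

Sorted (descending): 90, 84, 83, 52, 52, 52, 42, 36, 21, 21, 21, 20
The 3 values of 52 occupy positions 4–6 → average rank 5.
The 3 values of 21 occupy positions 9–11 → average rank 10.
K has value 52 units → rank 5.

5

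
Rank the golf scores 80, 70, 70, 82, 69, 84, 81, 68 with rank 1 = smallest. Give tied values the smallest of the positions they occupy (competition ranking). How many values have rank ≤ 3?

4

Sorted (ascending): 68, 69, 70, 70, 80, 81, 82, 84
The 2 values of 70 occupy positions 3–4 → each gets rank 3.
Ranks ≤ 3: {1, 2, 3, 3} → 4 values.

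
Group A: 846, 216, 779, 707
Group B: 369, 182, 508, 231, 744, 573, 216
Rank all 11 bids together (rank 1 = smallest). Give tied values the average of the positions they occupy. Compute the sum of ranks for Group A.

31.5

Sorted (ascending): 182, 216, 216, 231, 369, 508, 573, 707, 744, 779, 846
The 2 values of 216 occupy positions 2–3 → average rank (2+3)/2 = 2.5.
Group A values → pooled ranks: 846→11, 216→2.5, 779→10, 707→8
Rank sum = 11 + 2.5 + 10 + 8 = 31.5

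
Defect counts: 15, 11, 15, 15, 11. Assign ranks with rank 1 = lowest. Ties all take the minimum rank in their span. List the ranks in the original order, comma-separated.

Sorted (ascending): 11, 11, 15, 15, 15
The 2 values of 11 occupy positions 1–2 → each gets rank 1.
The 3 values of 15 occupy positions 3–5 → each gets rank 3.

3, 1, 3, 3, 1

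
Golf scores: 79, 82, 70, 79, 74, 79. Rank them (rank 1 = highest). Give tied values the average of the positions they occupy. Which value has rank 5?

74

Sorted (descending): 82, 79, 79, 79, 74, 70
The 3 values of 79 occupy positions 2–4 → average rank 3.
Rank 5 → value 74.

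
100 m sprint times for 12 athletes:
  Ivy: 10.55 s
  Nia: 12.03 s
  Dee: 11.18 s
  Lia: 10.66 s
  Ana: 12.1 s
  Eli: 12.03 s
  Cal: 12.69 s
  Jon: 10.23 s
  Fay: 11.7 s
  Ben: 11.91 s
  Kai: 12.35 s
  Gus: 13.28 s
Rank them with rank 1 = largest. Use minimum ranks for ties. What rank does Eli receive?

5

Sorted (descending): 13.28, 12.69, 12.35, 12.1, 12.03, 12.03, 11.91, 11.7, 11.18, 10.66, 10.55, 10.23
The 2 values of 12.03 occupy positions 5–6 → each gets rank 5.
Eli has value 12.03 s → rank 5.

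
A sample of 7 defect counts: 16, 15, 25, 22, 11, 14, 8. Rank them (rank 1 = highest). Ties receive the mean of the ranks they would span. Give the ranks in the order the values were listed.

3, 4, 1, 2, 6, 5, 7

Sorted (descending): 25, 22, 16, 15, 14, 11, 8
No ties — each value takes its position as its rank.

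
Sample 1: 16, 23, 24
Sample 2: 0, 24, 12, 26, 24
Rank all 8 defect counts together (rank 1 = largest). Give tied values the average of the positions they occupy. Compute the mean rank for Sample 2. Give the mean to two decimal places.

4.40

Sorted (descending): 26, 24, 24, 24, 23, 16, 12, 0
The 3 values of 24 occupy positions 2–4 → average rank 3.
Sample 2 values → pooled ranks: 0→8, 24→3, 12→7, 26→1, 24→3
Mean rank = (8 + 3 + 7 + 1 + 3) / 5 = 4.40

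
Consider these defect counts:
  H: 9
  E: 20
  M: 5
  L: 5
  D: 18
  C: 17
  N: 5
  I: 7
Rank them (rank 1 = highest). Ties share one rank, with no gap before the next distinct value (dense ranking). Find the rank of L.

Sorted (descending): 20, 18, 17, 9, 7, 5, 5, 5
The 3 values of 5 share dense rank 6.
Remaining distinct values take the next consecutive integers.
L has value 5 → rank 6.

6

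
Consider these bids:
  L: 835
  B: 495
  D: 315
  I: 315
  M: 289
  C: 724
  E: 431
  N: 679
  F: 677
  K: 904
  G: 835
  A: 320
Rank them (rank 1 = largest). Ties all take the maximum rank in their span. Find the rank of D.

Sorted (descending): 904, 835, 835, 724, 679, 677, 495, 431, 320, 315, 315, 289
The 2 values of 835 occupy positions 2–3 → each gets rank 3.
The 2 values of 315 occupy positions 10–11 → each gets rank 11.
D has value 315 → rank 11.

11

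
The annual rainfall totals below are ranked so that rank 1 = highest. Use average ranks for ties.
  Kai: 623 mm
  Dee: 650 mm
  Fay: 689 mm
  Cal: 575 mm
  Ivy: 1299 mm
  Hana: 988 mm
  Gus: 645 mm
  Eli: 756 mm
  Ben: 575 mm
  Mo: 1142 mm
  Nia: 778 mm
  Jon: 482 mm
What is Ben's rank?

10.5

Sorted (descending): 1299, 1142, 988, 778, 756, 689, 650, 645, 623, 575, 575, 482
The 2 values of 575 occupy positions 10–11 → average rank (10+11)/2 = 10.5.
Ben has value 575 mm → rank 10.5.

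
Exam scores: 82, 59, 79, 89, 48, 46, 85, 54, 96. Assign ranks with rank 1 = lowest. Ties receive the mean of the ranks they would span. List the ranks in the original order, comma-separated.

Sorted (ascending): 46, 48, 54, 59, 79, 82, 85, 89, 96
No ties — each value takes its position as its rank.

6, 4, 5, 8, 2, 1, 7, 3, 9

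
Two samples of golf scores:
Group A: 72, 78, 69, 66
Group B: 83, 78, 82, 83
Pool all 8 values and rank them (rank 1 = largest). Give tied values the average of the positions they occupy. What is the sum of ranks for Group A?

25.5

Sorted (descending): 83, 83, 82, 78, 78, 72, 69, 66
The 2 values of 83 occupy positions 1–2 → average rank (1+2)/2 = 1.5.
The 2 values of 78 occupy positions 4–5 → average rank (4+5)/2 = 4.5.
Group A values → pooled ranks: 72→6, 78→4.5, 69→7, 66→8
Rank sum = 6 + 4.5 + 7 + 8 = 25.5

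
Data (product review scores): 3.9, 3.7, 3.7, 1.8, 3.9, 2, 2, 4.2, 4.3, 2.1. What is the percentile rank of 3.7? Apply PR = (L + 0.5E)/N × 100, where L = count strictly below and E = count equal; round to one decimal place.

N = 10.
Strictly below 3.7: 4. Equal to 3.7: 2.
PR = (4 + 0.5·2)/10 × 100 = 50.0

50.0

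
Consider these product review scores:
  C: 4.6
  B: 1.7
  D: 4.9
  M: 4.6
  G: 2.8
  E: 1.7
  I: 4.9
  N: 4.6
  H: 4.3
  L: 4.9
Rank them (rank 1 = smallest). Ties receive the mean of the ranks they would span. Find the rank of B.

1.5

Sorted (ascending): 1.7, 1.7, 2.8, 4.3, 4.6, 4.6, 4.6, 4.9, 4.9, 4.9
The 2 values of 1.7 occupy positions 1–2 → average rank (1+2)/2 = 1.5.
The 3 values of 4.6 occupy positions 5–7 → average rank 6.
The 3 values of 4.9 occupy positions 8–10 → average rank 9.
B has value 1.7 → rank 1.5.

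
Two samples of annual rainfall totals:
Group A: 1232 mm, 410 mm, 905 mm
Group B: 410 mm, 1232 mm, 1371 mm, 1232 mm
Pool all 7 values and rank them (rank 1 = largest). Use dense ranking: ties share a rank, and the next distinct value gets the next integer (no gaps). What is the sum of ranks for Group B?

9

Sorted (descending): 1371, 1232, 1232, 1232, 905, 410, 410
The 3 values of 1232 share dense rank 2.
The 2 values of 410 share dense rank 4.
Remaining distinct values take the next consecutive integers.
Group B values → pooled ranks: 410→4, 1232→2, 1371→1, 1232→2
Rank sum = 4 + 2 + 1 + 2 = 9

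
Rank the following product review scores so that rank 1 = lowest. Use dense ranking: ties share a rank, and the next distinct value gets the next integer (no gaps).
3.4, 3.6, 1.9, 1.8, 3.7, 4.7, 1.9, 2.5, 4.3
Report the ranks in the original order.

Sorted (ascending): 1.8, 1.9, 1.9, 2.5, 3.4, 3.6, 3.7, 4.3, 4.7
The 2 values of 1.9 share dense rank 2.
Remaining distinct values take the next consecutive integers.

4, 5, 2, 1, 6, 8, 2, 3, 7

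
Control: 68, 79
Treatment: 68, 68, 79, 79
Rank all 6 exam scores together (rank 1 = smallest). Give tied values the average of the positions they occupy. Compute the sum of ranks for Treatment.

Sorted (ascending): 68, 68, 68, 79, 79, 79
The 3 values of 68 occupy positions 1–3 → average rank 2.
The 3 values of 79 occupy positions 4–6 → average rank 5.
Treatment values → pooled ranks: 68→2, 68→2, 79→5, 79→5
Rank sum = 2 + 2 + 5 + 5 = 14

14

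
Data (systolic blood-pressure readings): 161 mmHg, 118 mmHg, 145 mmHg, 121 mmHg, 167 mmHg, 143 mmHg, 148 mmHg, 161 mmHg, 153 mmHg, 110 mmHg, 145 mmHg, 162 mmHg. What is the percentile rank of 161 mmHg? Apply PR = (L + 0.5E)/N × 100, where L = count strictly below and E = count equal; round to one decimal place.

N = 12.
Strictly below 161: 8. Equal to 161: 2.
PR = (8 + 0.5·2)/12 × 100 = 75.0

75.0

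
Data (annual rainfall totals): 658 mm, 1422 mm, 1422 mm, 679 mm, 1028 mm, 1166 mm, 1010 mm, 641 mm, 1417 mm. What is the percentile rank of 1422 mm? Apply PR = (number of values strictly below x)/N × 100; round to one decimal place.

N = 9.
Strictly below 1422: 7. Equal to 1422: 2.
PR = 7/9 × 100 = 77.8

77.8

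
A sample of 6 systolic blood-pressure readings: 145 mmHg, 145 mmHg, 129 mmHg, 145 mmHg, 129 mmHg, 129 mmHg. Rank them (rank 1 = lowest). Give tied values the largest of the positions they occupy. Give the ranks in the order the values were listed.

Sorted (ascending): 129, 129, 129, 145, 145, 145
The 3 values of 129 occupy positions 1–3 → each gets rank 3.
The 3 values of 145 occupy positions 4–6 → each gets rank 6.

6, 6, 3, 6, 3, 3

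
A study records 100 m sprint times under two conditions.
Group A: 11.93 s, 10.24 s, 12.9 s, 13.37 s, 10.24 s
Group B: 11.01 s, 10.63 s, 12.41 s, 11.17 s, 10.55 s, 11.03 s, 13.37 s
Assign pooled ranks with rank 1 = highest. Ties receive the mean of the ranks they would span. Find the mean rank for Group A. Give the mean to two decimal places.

Sorted (descending): 13.37, 13.37, 12.9, 12.41, 11.93, 11.17, 11.03, 11.01, 10.63, 10.55, 10.24, 10.24
The 2 values of 13.37 occupy positions 1–2 → average rank (1+2)/2 = 1.5.
The 2 values of 10.24 occupy positions 11–12 → average rank (11+12)/2 = 11.5.
Group A values → pooled ranks: 11.93→5, 10.24→11.5, 12.9→3, 13.37→1.5, 10.24→11.5
Mean rank = (5 + 11.5 + 3 + 1.5 + 11.5) / 5 = 6.50

6.50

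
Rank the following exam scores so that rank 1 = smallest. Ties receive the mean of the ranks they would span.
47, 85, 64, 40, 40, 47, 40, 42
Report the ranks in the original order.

Sorted (ascending): 40, 40, 40, 42, 47, 47, 64, 85
The 3 values of 40 occupy positions 1–3 → average rank 2.
The 2 values of 47 occupy positions 5–6 → average rank (5+6)/2 = 5.5.

5.5, 8, 7, 2, 2, 5.5, 2, 4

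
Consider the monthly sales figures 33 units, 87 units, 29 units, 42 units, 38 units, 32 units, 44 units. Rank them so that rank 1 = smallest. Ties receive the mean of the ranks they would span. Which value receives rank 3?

Sorted (ascending): 29, 32, 33, 38, 42, 44, 87
No ties — each value takes its position as its rank.
Rank 3 → value 33.

33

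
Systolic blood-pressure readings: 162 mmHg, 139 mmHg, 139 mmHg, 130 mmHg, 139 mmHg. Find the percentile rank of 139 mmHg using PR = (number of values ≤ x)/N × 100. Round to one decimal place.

N = 5.
Strictly below 139: 1. Equal to 139: 3.
PR = 4/5 × 100 = 80.0

80.0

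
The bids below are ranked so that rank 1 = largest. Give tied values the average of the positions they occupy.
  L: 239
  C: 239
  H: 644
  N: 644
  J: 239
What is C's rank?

4

Sorted (descending): 644, 644, 239, 239, 239
The 2 values of 644 occupy positions 1–2 → average rank (1+2)/2 = 1.5.
The 3 values of 239 occupy positions 3–5 → average rank 4.
C has value 239 → rank 4.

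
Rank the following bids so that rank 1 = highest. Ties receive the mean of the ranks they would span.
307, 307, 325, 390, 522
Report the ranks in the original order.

4.5, 4.5, 3, 2, 1

Sorted (descending): 522, 390, 325, 307, 307
The 2 values of 307 occupy positions 4–5 → average rank (4+5)/2 = 4.5.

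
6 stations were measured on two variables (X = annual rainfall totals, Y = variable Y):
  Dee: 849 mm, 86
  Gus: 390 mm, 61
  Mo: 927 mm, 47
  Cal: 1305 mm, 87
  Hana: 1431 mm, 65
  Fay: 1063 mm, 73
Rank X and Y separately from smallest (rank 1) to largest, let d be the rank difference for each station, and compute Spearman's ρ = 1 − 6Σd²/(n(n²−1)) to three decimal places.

0.314

Ranks of variable 1: 2, 1, 3, 5, 6, 4
Ranks of variable 2: 5, 2, 1, 6, 3, 4
d = r₁ − r₂: -3, -1, 2, -1, 3, 0
d²: 9, 1, 4, 1, 9, 0; Σd² = 24
ρ = 1 − 6·24/(6·35) = 1 − 144/210 = 0.314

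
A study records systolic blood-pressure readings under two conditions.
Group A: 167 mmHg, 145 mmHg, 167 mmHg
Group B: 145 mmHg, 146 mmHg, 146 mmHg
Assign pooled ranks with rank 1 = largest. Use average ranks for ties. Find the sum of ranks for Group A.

Sorted (descending): 167, 167, 146, 146, 145, 145
The 2 values of 167 occupy positions 1–2 → average rank (1+2)/2 = 1.5.
The 2 values of 146 occupy positions 3–4 → average rank (3+4)/2 = 3.5.
The 2 values of 145 occupy positions 5–6 → average rank (5+6)/2 = 5.5.
Group A values → pooled ranks: 167→1.5, 145→5.5, 167→1.5
Rank sum = 1.5 + 5.5 + 1.5 = 8.5

8.5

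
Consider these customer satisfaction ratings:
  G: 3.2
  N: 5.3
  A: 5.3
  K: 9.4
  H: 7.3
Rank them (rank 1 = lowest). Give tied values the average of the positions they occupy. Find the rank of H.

Sorted (ascending): 3.2, 5.3, 5.3, 7.3, 9.4
The 2 values of 5.3 occupy positions 2–3 → average rank (2+3)/2 = 2.5.
H has value 7.3 → rank 4.

4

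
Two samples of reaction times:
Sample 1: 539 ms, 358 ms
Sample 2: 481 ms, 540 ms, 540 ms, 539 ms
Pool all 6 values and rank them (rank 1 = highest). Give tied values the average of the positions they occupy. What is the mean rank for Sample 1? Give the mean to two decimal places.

4.75

Sorted (descending): 540, 540, 539, 539, 481, 358
The 2 values of 540 occupy positions 1–2 → average rank (1+2)/2 = 1.5.
The 2 values of 539 occupy positions 3–4 → average rank (3+4)/2 = 3.5.
Sample 1 values → pooled ranks: 539→3.5, 358→6
Mean rank = (3.5 + 6) / 2 = 4.75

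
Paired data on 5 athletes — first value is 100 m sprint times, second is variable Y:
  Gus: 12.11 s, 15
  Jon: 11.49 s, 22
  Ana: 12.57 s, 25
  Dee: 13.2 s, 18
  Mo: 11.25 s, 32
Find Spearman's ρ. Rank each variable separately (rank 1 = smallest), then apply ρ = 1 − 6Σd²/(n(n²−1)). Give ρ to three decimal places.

-0.500

Ranks of variable 1: 3, 2, 4, 5, 1
Ranks of variable 2: 1, 3, 4, 2, 5
d = r₁ − r₂: 2, -1, 0, 3, -4
d²: 4, 1, 0, 9, 16; Σd² = 30
ρ = 1 − 6·30/(5·24) = 1 − 180/120 = -0.500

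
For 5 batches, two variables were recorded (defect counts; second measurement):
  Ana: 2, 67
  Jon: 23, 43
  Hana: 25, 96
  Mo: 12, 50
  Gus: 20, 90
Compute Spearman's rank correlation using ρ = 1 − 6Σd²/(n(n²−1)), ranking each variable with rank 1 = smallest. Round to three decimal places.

Ranks of variable 1: 1, 4, 5, 2, 3
Ranks of variable 2: 3, 1, 5, 2, 4
d = r₁ − r₂: -2, 3, 0, 0, -1
d²: 4, 9, 0, 0, 1; Σd² = 14
ρ = 1 − 6·14/(5·24) = 1 − 84/120 = 0.300

0.300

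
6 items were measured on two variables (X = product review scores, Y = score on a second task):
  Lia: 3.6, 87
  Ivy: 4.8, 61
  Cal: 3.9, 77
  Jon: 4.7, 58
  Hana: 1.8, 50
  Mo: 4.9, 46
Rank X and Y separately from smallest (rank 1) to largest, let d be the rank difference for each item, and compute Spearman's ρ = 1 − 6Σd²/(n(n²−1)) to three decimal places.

Ranks of variable 1: 2, 5, 3, 4, 1, 6
Ranks of variable 2: 6, 4, 5, 3, 2, 1
d = r₁ − r₂: -4, 1, -2, 1, -1, 5
d²: 16, 1, 4, 1, 1, 25; Σd² = 48
ρ = 1 − 6·48/(6·35) = 1 − 288/210 = -0.371

-0.371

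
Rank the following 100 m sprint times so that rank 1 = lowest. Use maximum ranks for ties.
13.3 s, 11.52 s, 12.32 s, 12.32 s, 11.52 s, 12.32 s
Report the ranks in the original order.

6, 2, 5, 5, 2, 5

Sorted (ascending): 11.52, 11.52, 12.32, 12.32, 12.32, 13.3
The 2 values of 11.52 occupy positions 1–2 → each gets rank 2.
The 3 values of 12.32 occupy positions 3–5 → each gets rank 5.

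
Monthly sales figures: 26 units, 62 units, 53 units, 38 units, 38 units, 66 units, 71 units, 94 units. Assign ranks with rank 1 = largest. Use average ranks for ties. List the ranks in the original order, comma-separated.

8, 4, 5, 6.5, 6.5, 3, 2, 1

Sorted (descending): 94, 71, 66, 62, 53, 38, 38, 26
The 2 values of 38 occupy positions 6–7 → average rank (6+7)/2 = 6.5.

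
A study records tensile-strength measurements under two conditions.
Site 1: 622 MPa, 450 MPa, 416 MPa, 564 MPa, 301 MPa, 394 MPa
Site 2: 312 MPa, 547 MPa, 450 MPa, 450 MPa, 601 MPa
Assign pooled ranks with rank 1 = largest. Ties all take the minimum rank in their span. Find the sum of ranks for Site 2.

Sorted (descending): 622, 601, 564, 547, 450, 450, 450, 416, 394, 312, 301
The 3 values of 450 occupy positions 5–7 → each gets rank 5.
Site 2 values → pooled ranks: 312→10, 547→4, 450→5, 450→5, 601→2
Rank sum = 10 + 4 + 5 + 5 + 2 = 26

26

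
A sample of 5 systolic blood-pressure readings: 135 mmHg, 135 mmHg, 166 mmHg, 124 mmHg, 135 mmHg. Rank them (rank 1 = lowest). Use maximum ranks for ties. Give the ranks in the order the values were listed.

Sorted (ascending): 124, 135, 135, 135, 166
The 3 values of 135 occupy positions 2–4 → each gets rank 4.

4, 4, 5, 1, 4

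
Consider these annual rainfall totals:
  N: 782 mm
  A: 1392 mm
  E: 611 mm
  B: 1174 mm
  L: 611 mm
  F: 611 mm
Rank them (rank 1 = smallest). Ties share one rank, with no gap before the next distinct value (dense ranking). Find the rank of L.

1

Sorted (ascending): 611, 611, 611, 782, 1174, 1392
The 3 values of 611 share dense rank 1.
Remaining distinct values take the next consecutive integers.
L has value 611 mm → rank 1.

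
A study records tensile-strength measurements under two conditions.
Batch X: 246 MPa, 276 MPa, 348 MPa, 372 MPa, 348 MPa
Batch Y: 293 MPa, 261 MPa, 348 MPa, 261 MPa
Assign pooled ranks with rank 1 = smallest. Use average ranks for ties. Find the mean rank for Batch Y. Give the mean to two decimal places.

Sorted (ascending): 246, 261, 261, 276, 293, 348, 348, 348, 372
The 2 values of 261 occupy positions 2–3 → average rank (2+3)/2 = 2.5.
The 3 values of 348 occupy positions 6–8 → average rank 7.
Batch Y values → pooled ranks: 293→5, 261→2.5, 348→7, 261→2.5
Mean rank = (5 + 2.5 + 7 + 2.5) / 4 = 4.25

4.25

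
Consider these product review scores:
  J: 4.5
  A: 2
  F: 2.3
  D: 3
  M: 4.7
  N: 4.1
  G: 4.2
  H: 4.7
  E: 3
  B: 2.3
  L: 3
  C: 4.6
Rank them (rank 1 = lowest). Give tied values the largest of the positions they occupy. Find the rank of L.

6

Sorted (ascending): 2, 2.3, 2.3, 3, 3, 3, 4.1, 4.2, 4.5, 4.6, 4.7, 4.7
The 2 values of 2.3 occupy positions 2–3 → each gets rank 3.
The 3 values of 3 occupy positions 4–6 → each gets rank 6.
The 2 values of 4.7 occupy positions 11–12 → each gets rank 12.
L has value 3 → rank 6.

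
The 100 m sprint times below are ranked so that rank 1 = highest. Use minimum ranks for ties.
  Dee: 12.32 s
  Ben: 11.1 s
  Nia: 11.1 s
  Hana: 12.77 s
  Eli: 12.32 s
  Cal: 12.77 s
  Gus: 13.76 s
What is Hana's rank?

Sorted (descending): 13.76, 12.77, 12.77, 12.32, 12.32, 11.1, 11.1
The 2 values of 12.77 occupy positions 2–3 → each gets rank 2.
The 2 values of 12.32 occupy positions 4–5 → each gets rank 4.
The 2 values of 11.1 occupy positions 6–7 → each gets rank 6.
Hana has value 12.77 s → rank 2.

2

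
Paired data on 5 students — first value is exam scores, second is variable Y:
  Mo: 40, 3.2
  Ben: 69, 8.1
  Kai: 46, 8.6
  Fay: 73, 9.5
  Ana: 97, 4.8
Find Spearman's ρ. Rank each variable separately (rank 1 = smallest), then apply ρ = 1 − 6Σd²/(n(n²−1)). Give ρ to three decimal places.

Ranks of variable 1: 1, 3, 2, 4, 5
Ranks of variable 2: 1, 3, 4, 5, 2
d = r₁ − r₂: 0, 0, -2, -1, 3
d²: 0, 0, 4, 1, 9; Σd² = 14
ρ = 1 − 6·14/(5·24) = 1 − 84/120 = 0.300

0.300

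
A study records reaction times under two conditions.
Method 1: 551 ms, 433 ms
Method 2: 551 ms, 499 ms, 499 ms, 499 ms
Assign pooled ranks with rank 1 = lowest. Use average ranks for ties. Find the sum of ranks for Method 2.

Sorted (ascending): 433, 499, 499, 499, 551, 551
The 3 values of 499 occupy positions 2–4 → average rank 3.
The 2 values of 551 occupy positions 5–6 → average rank (5+6)/2 = 5.5.
Method 2 values → pooled ranks: 551→5.5, 499→3, 499→3, 499→3
Rank sum = 5.5 + 3 + 3 + 3 = 14.5

14.5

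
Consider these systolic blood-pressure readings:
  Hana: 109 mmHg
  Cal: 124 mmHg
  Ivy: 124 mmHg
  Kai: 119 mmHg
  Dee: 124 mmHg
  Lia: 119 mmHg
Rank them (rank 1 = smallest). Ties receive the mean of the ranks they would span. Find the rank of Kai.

2.5

Sorted (ascending): 109, 119, 119, 124, 124, 124
The 2 values of 119 occupy positions 2–3 → average rank (2+3)/2 = 2.5.
The 3 values of 124 occupy positions 4–6 → average rank 5.
Kai has value 119 mmHg → rank 2.5.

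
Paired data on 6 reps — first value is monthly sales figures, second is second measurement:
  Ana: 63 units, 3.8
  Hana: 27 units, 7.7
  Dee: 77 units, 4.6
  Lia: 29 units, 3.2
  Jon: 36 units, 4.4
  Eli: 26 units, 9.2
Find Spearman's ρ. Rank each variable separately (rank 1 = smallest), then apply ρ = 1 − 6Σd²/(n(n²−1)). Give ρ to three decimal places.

Ranks of variable 1: 5, 2, 6, 3, 4, 1
Ranks of variable 2: 2, 5, 4, 1, 3, 6
d = r₁ − r₂: 3, -3, 2, 2, 1, -5
d²: 9, 9, 4, 4, 1, 25; Σd² = 52
ρ = 1 − 6·52/(6·35) = 1 − 312/210 = -0.486

-0.486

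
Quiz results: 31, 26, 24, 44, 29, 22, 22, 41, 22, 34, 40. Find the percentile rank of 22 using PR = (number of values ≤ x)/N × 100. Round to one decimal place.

N = 11.
Strictly below 22: 0. Equal to 22: 3.
PR = 3/11 × 100 = 27.3

27.3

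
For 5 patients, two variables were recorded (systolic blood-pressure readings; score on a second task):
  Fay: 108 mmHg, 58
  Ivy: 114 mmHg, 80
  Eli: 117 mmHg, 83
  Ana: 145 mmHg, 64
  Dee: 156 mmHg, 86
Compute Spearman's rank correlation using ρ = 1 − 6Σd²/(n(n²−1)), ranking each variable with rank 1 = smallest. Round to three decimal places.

Ranks of variable 1: 1, 2, 3, 4, 5
Ranks of variable 2: 1, 3, 4, 2, 5
d = r₁ − r₂: 0, -1, -1, 2, 0
d²: 0, 1, 1, 4, 0; Σd² = 6
ρ = 1 − 6·6/(5·24) = 1 − 36/120 = 0.700

0.700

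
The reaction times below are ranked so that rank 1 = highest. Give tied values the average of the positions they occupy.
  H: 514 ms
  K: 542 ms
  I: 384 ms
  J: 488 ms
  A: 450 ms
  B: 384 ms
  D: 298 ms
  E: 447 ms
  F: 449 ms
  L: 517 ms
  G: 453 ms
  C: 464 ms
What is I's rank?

10.5

Sorted (descending): 542, 517, 514, 488, 464, 453, 450, 449, 447, 384, 384, 298
The 2 values of 384 occupy positions 10–11 → average rank (10+11)/2 = 10.5.
I has value 384 ms → rank 10.5.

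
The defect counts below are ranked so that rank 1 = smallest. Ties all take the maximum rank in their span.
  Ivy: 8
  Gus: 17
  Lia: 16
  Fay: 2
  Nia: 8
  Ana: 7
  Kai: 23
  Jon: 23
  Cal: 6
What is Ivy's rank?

5

Sorted (ascending): 2, 6, 7, 8, 8, 16, 17, 23, 23
The 2 values of 8 occupy positions 4–5 → each gets rank 5.
The 2 values of 23 occupy positions 8–9 → each gets rank 9.
Ivy has value 8 → rank 5.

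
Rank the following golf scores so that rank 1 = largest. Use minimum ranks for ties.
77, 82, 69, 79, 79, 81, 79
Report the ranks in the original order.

6, 1, 7, 3, 3, 2, 3

Sorted (descending): 82, 81, 79, 79, 79, 77, 69
The 3 values of 79 occupy positions 3–5 → each gets rank 3.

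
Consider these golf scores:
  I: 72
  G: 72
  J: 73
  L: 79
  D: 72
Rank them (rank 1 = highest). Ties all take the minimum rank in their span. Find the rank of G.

3

Sorted (descending): 79, 73, 72, 72, 72
The 3 values of 72 occupy positions 3–5 → each gets rank 3.
G has value 72 → rank 3.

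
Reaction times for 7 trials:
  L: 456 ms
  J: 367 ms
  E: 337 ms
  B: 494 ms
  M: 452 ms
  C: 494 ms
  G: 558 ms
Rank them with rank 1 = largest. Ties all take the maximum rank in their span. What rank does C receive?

Sorted (descending): 558, 494, 494, 456, 452, 367, 337
The 2 values of 494 occupy positions 2–3 → each gets rank 3.
C has value 494 ms → rank 3.

3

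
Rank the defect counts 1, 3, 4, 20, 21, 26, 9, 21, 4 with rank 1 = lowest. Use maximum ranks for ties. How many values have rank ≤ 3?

2

Sorted (ascending): 1, 3, 4, 4, 9, 20, 21, 21, 26
The 2 values of 4 occupy positions 3–4 → each gets rank 4.
The 2 values of 21 occupy positions 7–8 → each gets rank 8.
Ranks ≤ 3: {1, 2} → 2 values.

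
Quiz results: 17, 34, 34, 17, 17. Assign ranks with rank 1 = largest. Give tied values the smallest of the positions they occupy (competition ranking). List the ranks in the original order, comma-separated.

3, 1, 1, 3, 3

Sorted (descending): 34, 34, 17, 17, 17
The 2 values of 34 occupy positions 1–2 → each gets rank 1.
The 3 values of 17 occupy positions 3–5 → each gets rank 3.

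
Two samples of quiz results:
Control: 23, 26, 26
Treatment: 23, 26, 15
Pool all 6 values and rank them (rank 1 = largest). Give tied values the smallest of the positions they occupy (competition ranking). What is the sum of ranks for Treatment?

11

Sorted (descending): 26, 26, 26, 23, 23, 15
The 3 values of 26 occupy positions 1–3 → each gets rank 1.
The 2 values of 23 occupy positions 4–5 → each gets rank 4.
Treatment values → pooled ranks: 23→4, 26→1, 15→6
Rank sum = 4 + 1 + 6 = 11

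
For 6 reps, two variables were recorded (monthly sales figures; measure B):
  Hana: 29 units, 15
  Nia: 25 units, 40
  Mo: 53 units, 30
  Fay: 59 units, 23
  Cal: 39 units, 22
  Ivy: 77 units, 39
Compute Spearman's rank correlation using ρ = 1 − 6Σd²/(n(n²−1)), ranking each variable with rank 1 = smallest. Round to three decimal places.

Ranks of variable 1: 2, 1, 4, 5, 3, 6
Ranks of variable 2: 1, 6, 4, 3, 2, 5
d = r₁ − r₂: 1, -5, 0, 2, 1, 1
d²: 1, 25, 0, 4, 1, 1; Σd² = 32
ρ = 1 − 6·32/(6·35) = 1 − 192/210 = 0.086

0.086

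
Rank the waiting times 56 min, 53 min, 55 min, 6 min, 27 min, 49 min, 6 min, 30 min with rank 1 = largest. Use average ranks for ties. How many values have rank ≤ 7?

6

Sorted (descending): 56, 55, 53, 49, 30, 27, 6, 6
The 2 values of 6 occupy positions 7–8 → average rank (7+8)/2 = 7.5.
Ranks ≤ 7: {1, 2, 3, 4, 5, 6} → 6 values.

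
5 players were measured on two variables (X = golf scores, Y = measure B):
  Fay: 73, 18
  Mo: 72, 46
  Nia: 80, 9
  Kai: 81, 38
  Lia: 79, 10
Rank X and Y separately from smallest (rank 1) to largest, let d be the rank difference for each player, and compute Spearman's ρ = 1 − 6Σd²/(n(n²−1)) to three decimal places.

Ranks of variable 1: 2, 1, 4, 5, 3
Ranks of variable 2: 3, 5, 1, 4, 2
d = r₁ − r₂: -1, -4, 3, 1, 1
d²: 1, 16, 9, 1, 1; Σd² = 28
ρ = 1 − 6·28/(5·24) = 1 − 168/120 = -0.400

-0.400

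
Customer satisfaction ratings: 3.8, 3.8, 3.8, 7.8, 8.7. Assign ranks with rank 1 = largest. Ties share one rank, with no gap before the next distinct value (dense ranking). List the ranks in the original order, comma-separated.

3, 3, 3, 2, 1

Sorted (descending): 8.7, 7.8, 3.8, 3.8, 3.8
The 3 values of 3.8 share dense rank 3.
Remaining distinct values take the next consecutive integers.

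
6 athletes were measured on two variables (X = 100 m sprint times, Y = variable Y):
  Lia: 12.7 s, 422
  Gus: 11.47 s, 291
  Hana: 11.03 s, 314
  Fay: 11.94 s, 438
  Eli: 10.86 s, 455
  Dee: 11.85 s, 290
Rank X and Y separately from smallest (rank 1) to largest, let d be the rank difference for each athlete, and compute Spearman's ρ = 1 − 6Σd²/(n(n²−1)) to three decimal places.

Ranks of variable 1: 6, 3, 2, 5, 1, 4
Ranks of variable 2: 4, 2, 3, 5, 6, 1
d = r₁ − r₂: 2, 1, -1, 0, -5, 3
d²: 4, 1, 1, 0, 25, 9; Σd² = 40
ρ = 1 − 6·40/(6·35) = 1 − 240/210 = -0.143

-0.143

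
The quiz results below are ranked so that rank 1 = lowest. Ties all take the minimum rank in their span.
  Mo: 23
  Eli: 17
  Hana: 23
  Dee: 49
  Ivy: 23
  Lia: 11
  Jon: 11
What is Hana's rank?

4

Sorted (ascending): 11, 11, 17, 23, 23, 23, 49
The 2 values of 11 occupy positions 1–2 → each gets rank 1.
The 3 values of 23 occupy positions 4–6 → each gets rank 4.
Hana has value 23 → rank 4.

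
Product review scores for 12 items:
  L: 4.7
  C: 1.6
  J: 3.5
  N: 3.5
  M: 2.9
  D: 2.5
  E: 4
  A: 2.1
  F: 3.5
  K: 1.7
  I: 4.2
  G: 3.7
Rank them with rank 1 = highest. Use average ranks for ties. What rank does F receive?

6

Sorted (descending): 4.7, 4.2, 4, 3.7, 3.5, 3.5, 3.5, 2.9, 2.5, 2.1, 1.7, 1.6
The 3 values of 3.5 occupy positions 5–7 → average rank 6.
F has value 3.5 → rank 6.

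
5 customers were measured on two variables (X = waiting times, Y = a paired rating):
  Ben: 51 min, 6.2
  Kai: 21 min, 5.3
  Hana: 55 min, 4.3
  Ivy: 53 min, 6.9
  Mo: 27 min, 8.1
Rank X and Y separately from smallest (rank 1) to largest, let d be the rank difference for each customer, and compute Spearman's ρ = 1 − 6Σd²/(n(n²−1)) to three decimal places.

-0.300

Ranks of variable 1: 3, 1, 5, 4, 2
Ranks of variable 2: 3, 2, 1, 4, 5
d = r₁ − r₂: 0, -1, 4, 0, -3
d²: 0, 1, 16, 0, 9; Σd² = 26
ρ = 1 − 6·26/(5·24) = 1 − 156/120 = -0.300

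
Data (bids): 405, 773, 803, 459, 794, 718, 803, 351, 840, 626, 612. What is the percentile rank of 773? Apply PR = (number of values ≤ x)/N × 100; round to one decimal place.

63.6

N = 11.
Strictly below 773: 6. Equal to 773: 1.
PR = 7/11 × 100 = 63.6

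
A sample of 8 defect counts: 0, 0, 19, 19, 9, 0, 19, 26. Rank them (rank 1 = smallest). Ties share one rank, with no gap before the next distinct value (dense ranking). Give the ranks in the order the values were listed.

Sorted (ascending): 0, 0, 0, 9, 19, 19, 19, 26
The 3 values of 0 share dense rank 1.
The 3 values of 19 share dense rank 3.
Remaining distinct values take the next consecutive integers.

1, 1, 3, 3, 2, 1, 3, 4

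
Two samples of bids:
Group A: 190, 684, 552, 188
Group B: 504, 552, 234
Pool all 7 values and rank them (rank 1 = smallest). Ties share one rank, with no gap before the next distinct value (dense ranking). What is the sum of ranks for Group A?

14

Sorted (ascending): 188, 190, 234, 504, 552, 552, 684
The 2 values of 552 share dense rank 5.
Remaining distinct values take the next consecutive integers.
Group A values → pooled ranks: 190→2, 684→6, 552→5, 188→1
Rank sum = 2 + 6 + 5 + 1 = 14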